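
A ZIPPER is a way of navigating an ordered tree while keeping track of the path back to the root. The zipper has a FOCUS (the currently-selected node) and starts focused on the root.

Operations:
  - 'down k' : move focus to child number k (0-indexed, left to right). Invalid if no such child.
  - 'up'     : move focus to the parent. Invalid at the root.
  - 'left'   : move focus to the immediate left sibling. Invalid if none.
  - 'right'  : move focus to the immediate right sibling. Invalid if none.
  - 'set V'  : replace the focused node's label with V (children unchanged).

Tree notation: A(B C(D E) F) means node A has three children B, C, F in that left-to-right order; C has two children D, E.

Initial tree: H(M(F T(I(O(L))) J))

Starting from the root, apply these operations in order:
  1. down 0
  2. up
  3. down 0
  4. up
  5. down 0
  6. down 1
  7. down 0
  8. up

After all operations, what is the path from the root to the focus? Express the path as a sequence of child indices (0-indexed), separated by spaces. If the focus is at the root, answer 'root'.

Answer: 0 1

Derivation:
Step 1 (down 0): focus=M path=0 depth=1 children=['F', 'T', 'J'] left=[] right=[] parent=H
Step 2 (up): focus=H path=root depth=0 children=['M'] (at root)
Step 3 (down 0): focus=M path=0 depth=1 children=['F', 'T', 'J'] left=[] right=[] parent=H
Step 4 (up): focus=H path=root depth=0 children=['M'] (at root)
Step 5 (down 0): focus=M path=0 depth=1 children=['F', 'T', 'J'] left=[] right=[] parent=H
Step 6 (down 1): focus=T path=0/1 depth=2 children=['I'] left=['F'] right=['J'] parent=M
Step 7 (down 0): focus=I path=0/1/0 depth=3 children=['O'] left=[] right=[] parent=T
Step 8 (up): focus=T path=0/1 depth=2 children=['I'] left=['F'] right=['J'] parent=M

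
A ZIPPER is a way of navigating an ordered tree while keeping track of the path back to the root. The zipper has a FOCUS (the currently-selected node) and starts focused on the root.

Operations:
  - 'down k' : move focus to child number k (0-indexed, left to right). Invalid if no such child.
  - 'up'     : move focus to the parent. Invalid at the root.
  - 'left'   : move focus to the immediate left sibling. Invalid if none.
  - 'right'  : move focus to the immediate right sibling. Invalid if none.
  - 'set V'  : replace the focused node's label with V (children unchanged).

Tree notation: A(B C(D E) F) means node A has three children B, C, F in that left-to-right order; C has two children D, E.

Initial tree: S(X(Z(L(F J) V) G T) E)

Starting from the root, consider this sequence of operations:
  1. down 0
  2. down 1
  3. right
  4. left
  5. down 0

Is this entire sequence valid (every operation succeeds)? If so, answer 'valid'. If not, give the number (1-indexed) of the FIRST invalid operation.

Step 1 (down 0): focus=X path=0 depth=1 children=['Z', 'G', 'T'] left=[] right=['E'] parent=S
Step 2 (down 1): focus=G path=0/1 depth=2 children=[] left=['Z'] right=['T'] parent=X
Step 3 (right): focus=T path=0/2 depth=2 children=[] left=['Z', 'G'] right=[] parent=X
Step 4 (left): focus=G path=0/1 depth=2 children=[] left=['Z'] right=['T'] parent=X
Step 5 (down 0): INVALID

Answer: 5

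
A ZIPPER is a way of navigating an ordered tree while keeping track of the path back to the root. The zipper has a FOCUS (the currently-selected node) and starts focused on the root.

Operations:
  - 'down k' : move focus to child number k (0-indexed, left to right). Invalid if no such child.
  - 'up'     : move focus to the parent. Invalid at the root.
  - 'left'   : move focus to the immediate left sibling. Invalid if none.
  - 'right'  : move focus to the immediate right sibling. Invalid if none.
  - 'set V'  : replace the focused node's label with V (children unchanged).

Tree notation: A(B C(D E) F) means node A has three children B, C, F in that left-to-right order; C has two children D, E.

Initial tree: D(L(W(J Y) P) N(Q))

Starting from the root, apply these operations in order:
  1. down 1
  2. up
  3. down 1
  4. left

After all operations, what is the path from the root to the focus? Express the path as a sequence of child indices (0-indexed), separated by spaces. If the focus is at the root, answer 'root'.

Answer: 0

Derivation:
Step 1 (down 1): focus=N path=1 depth=1 children=['Q'] left=['L'] right=[] parent=D
Step 2 (up): focus=D path=root depth=0 children=['L', 'N'] (at root)
Step 3 (down 1): focus=N path=1 depth=1 children=['Q'] left=['L'] right=[] parent=D
Step 4 (left): focus=L path=0 depth=1 children=['W', 'P'] left=[] right=['N'] parent=D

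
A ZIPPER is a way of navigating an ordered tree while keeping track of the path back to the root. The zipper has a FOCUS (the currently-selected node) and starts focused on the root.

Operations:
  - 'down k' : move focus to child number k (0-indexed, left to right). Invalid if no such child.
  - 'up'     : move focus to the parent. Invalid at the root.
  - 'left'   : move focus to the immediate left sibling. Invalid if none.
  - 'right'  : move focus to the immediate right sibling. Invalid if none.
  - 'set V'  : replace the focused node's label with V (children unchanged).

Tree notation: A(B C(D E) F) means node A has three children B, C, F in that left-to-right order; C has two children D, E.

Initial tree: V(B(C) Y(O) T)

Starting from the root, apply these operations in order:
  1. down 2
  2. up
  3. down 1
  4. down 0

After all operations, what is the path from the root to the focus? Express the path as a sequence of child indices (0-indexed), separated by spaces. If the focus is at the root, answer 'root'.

Step 1 (down 2): focus=T path=2 depth=1 children=[] left=['B', 'Y'] right=[] parent=V
Step 2 (up): focus=V path=root depth=0 children=['B', 'Y', 'T'] (at root)
Step 3 (down 1): focus=Y path=1 depth=1 children=['O'] left=['B'] right=['T'] parent=V
Step 4 (down 0): focus=O path=1/0 depth=2 children=[] left=[] right=[] parent=Y

Answer: 1 0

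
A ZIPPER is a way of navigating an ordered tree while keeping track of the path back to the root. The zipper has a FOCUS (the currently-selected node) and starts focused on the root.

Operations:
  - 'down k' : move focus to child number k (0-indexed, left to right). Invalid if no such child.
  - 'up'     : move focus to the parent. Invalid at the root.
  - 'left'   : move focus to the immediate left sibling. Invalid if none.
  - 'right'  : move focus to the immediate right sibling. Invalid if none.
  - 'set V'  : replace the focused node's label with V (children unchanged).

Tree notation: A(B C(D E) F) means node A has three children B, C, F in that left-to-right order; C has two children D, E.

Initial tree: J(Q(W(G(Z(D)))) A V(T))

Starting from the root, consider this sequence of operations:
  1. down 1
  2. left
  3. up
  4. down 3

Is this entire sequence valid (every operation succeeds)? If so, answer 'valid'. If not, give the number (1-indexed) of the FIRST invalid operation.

Step 1 (down 1): focus=A path=1 depth=1 children=[] left=['Q'] right=['V'] parent=J
Step 2 (left): focus=Q path=0 depth=1 children=['W'] left=[] right=['A', 'V'] parent=J
Step 3 (up): focus=J path=root depth=0 children=['Q', 'A', 'V'] (at root)
Step 4 (down 3): INVALID

Answer: 4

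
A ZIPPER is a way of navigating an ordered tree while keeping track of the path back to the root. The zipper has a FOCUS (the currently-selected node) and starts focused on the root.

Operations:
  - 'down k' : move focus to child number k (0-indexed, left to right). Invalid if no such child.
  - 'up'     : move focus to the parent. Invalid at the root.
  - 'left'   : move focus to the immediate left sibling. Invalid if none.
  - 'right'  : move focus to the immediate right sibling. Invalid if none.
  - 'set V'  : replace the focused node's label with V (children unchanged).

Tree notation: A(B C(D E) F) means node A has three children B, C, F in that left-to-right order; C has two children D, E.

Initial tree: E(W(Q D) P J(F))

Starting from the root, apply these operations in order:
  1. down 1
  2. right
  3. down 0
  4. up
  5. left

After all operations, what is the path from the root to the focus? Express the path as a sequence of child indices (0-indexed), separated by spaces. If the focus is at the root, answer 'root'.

Answer: 1

Derivation:
Step 1 (down 1): focus=P path=1 depth=1 children=[] left=['W'] right=['J'] parent=E
Step 2 (right): focus=J path=2 depth=1 children=['F'] left=['W', 'P'] right=[] parent=E
Step 3 (down 0): focus=F path=2/0 depth=2 children=[] left=[] right=[] parent=J
Step 4 (up): focus=J path=2 depth=1 children=['F'] left=['W', 'P'] right=[] parent=E
Step 5 (left): focus=P path=1 depth=1 children=[] left=['W'] right=['J'] parent=E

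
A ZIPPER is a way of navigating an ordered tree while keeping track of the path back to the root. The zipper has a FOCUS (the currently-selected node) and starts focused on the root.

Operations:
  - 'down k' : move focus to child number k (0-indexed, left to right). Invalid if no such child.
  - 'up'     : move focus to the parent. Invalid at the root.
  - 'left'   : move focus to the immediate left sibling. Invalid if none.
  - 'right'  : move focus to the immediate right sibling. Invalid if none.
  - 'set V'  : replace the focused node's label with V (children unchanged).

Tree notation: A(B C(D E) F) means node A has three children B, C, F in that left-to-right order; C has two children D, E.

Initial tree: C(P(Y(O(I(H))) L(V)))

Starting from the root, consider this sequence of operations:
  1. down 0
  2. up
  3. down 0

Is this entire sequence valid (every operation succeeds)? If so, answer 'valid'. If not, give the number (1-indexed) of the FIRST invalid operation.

Answer: valid

Derivation:
Step 1 (down 0): focus=P path=0 depth=1 children=['Y', 'L'] left=[] right=[] parent=C
Step 2 (up): focus=C path=root depth=0 children=['P'] (at root)
Step 3 (down 0): focus=P path=0 depth=1 children=['Y', 'L'] left=[] right=[] parent=C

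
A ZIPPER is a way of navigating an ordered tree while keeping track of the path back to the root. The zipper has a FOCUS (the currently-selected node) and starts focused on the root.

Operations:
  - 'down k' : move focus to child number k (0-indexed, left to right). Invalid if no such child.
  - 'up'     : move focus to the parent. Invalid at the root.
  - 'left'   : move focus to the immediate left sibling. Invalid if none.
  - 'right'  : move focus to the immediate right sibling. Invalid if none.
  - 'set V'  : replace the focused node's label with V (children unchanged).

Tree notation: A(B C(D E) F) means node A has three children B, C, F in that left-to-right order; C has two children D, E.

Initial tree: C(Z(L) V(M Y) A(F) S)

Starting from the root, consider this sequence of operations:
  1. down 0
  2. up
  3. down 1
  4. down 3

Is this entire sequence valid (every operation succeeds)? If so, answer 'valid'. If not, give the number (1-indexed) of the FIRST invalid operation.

Step 1 (down 0): focus=Z path=0 depth=1 children=['L'] left=[] right=['V', 'A', 'S'] parent=C
Step 2 (up): focus=C path=root depth=0 children=['Z', 'V', 'A', 'S'] (at root)
Step 3 (down 1): focus=V path=1 depth=1 children=['M', 'Y'] left=['Z'] right=['A', 'S'] parent=C
Step 4 (down 3): INVALID

Answer: 4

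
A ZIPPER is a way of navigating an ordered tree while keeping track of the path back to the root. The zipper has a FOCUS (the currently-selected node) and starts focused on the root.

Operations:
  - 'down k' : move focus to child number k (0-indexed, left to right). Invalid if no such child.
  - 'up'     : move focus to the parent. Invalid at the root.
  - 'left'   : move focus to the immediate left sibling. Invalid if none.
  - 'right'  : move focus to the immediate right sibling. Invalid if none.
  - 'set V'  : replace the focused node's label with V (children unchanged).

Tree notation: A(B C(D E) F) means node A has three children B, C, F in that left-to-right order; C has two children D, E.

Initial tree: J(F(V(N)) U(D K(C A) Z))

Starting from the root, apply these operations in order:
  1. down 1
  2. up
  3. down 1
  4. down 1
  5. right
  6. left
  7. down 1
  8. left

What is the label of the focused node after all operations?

Step 1 (down 1): focus=U path=1 depth=1 children=['D', 'K', 'Z'] left=['F'] right=[] parent=J
Step 2 (up): focus=J path=root depth=0 children=['F', 'U'] (at root)
Step 3 (down 1): focus=U path=1 depth=1 children=['D', 'K', 'Z'] left=['F'] right=[] parent=J
Step 4 (down 1): focus=K path=1/1 depth=2 children=['C', 'A'] left=['D'] right=['Z'] parent=U
Step 5 (right): focus=Z path=1/2 depth=2 children=[] left=['D', 'K'] right=[] parent=U
Step 6 (left): focus=K path=1/1 depth=2 children=['C', 'A'] left=['D'] right=['Z'] parent=U
Step 7 (down 1): focus=A path=1/1/1 depth=3 children=[] left=['C'] right=[] parent=K
Step 8 (left): focus=C path=1/1/0 depth=3 children=[] left=[] right=['A'] parent=K

Answer: C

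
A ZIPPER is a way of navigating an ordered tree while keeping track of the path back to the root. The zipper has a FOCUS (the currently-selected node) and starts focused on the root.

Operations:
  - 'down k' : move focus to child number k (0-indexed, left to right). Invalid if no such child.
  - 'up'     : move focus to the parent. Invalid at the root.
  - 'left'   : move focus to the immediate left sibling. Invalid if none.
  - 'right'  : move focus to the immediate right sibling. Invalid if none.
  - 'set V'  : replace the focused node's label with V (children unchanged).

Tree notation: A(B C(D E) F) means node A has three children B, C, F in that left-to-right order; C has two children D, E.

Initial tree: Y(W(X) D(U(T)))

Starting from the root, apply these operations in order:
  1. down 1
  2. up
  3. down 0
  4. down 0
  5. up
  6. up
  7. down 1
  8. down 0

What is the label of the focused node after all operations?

Step 1 (down 1): focus=D path=1 depth=1 children=['U'] left=['W'] right=[] parent=Y
Step 2 (up): focus=Y path=root depth=0 children=['W', 'D'] (at root)
Step 3 (down 0): focus=W path=0 depth=1 children=['X'] left=[] right=['D'] parent=Y
Step 4 (down 0): focus=X path=0/0 depth=2 children=[] left=[] right=[] parent=W
Step 5 (up): focus=W path=0 depth=1 children=['X'] left=[] right=['D'] parent=Y
Step 6 (up): focus=Y path=root depth=0 children=['W', 'D'] (at root)
Step 7 (down 1): focus=D path=1 depth=1 children=['U'] left=['W'] right=[] parent=Y
Step 8 (down 0): focus=U path=1/0 depth=2 children=['T'] left=[] right=[] parent=D

Answer: U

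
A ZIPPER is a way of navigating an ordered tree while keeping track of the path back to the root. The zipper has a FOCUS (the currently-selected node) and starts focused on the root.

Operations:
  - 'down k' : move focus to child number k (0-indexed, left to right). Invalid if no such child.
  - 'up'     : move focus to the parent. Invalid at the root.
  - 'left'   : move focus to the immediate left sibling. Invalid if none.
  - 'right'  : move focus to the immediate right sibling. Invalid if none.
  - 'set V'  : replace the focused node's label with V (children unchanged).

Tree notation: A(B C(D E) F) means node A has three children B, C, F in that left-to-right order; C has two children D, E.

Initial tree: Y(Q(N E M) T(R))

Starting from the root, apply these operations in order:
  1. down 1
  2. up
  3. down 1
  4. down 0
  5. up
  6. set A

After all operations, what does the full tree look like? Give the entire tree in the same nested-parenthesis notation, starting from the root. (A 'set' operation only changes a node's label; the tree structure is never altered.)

Answer: Y(Q(N E M) A(R))

Derivation:
Step 1 (down 1): focus=T path=1 depth=1 children=['R'] left=['Q'] right=[] parent=Y
Step 2 (up): focus=Y path=root depth=0 children=['Q', 'T'] (at root)
Step 3 (down 1): focus=T path=1 depth=1 children=['R'] left=['Q'] right=[] parent=Y
Step 4 (down 0): focus=R path=1/0 depth=2 children=[] left=[] right=[] parent=T
Step 5 (up): focus=T path=1 depth=1 children=['R'] left=['Q'] right=[] parent=Y
Step 6 (set A): focus=A path=1 depth=1 children=['R'] left=['Q'] right=[] parent=Y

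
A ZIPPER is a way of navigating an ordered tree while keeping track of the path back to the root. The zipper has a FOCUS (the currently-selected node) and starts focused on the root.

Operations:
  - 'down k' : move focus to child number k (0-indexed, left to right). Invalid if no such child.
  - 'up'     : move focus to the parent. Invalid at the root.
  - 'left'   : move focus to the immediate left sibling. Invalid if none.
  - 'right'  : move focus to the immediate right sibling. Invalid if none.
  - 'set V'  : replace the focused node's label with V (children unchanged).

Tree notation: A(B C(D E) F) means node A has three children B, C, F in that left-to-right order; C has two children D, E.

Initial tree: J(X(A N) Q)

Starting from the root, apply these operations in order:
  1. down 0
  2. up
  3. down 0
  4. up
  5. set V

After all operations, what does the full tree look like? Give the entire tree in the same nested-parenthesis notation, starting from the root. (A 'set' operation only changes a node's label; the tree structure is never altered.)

Answer: V(X(A N) Q)

Derivation:
Step 1 (down 0): focus=X path=0 depth=1 children=['A', 'N'] left=[] right=['Q'] parent=J
Step 2 (up): focus=J path=root depth=0 children=['X', 'Q'] (at root)
Step 3 (down 0): focus=X path=0 depth=1 children=['A', 'N'] left=[] right=['Q'] parent=J
Step 4 (up): focus=J path=root depth=0 children=['X', 'Q'] (at root)
Step 5 (set V): focus=V path=root depth=0 children=['X', 'Q'] (at root)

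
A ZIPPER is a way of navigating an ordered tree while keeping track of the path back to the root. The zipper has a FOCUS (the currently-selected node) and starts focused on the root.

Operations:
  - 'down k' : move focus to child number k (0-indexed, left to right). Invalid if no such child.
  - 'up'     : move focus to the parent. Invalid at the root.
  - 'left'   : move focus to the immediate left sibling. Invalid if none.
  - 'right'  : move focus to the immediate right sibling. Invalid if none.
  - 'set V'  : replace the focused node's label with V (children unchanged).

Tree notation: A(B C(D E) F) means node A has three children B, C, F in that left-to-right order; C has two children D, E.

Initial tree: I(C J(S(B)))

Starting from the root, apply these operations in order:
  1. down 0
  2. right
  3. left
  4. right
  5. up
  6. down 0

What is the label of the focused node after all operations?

Answer: C

Derivation:
Step 1 (down 0): focus=C path=0 depth=1 children=[] left=[] right=['J'] parent=I
Step 2 (right): focus=J path=1 depth=1 children=['S'] left=['C'] right=[] parent=I
Step 3 (left): focus=C path=0 depth=1 children=[] left=[] right=['J'] parent=I
Step 4 (right): focus=J path=1 depth=1 children=['S'] left=['C'] right=[] parent=I
Step 5 (up): focus=I path=root depth=0 children=['C', 'J'] (at root)
Step 6 (down 0): focus=C path=0 depth=1 children=[] left=[] right=['J'] parent=I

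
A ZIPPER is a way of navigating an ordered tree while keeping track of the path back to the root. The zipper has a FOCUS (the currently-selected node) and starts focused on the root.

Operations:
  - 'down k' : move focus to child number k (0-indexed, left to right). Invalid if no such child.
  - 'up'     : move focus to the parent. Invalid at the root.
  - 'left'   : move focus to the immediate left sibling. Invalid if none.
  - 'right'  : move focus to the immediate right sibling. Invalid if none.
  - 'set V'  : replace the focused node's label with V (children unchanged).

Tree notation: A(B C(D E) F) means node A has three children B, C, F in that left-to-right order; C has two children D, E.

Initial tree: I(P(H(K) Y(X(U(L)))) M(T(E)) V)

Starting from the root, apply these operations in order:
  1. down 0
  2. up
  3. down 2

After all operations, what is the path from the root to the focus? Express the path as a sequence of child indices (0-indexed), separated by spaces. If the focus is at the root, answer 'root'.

Step 1 (down 0): focus=P path=0 depth=1 children=['H', 'Y'] left=[] right=['M', 'V'] parent=I
Step 2 (up): focus=I path=root depth=0 children=['P', 'M', 'V'] (at root)
Step 3 (down 2): focus=V path=2 depth=1 children=[] left=['P', 'M'] right=[] parent=I

Answer: 2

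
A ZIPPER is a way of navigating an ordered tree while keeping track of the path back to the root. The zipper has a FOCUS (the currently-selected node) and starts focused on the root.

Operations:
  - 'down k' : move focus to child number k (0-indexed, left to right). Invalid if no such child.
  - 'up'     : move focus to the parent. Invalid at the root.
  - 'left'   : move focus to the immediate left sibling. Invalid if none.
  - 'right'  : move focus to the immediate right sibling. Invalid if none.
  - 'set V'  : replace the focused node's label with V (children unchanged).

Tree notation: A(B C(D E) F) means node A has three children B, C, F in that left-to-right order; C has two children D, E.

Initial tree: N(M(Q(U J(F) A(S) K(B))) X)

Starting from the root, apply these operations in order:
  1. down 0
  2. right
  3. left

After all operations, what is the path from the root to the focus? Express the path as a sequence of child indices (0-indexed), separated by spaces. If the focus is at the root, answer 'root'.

Answer: 0

Derivation:
Step 1 (down 0): focus=M path=0 depth=1 children=['Q'] left=[] right=['X'] parent=N
Step 2 (right): focus=X path=1 depth=1 children=[] left=['M'] right=[] parent=N
Step 3 (left): focus=M path=0 depth=1 children=['Q'] left=[] right=['X'] parent=N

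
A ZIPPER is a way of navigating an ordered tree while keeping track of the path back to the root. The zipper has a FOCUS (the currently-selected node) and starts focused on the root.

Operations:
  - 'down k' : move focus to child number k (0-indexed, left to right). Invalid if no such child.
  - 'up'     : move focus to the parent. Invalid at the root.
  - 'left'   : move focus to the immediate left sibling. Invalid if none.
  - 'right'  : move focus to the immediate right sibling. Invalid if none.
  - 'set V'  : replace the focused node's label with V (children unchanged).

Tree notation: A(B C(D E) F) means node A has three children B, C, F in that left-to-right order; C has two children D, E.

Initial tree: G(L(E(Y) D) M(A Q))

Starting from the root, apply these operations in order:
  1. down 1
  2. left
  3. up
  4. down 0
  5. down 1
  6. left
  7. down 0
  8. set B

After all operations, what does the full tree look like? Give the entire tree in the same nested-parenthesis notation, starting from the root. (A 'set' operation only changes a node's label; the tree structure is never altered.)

Answer: G(L(E(B) D) M(A Q))

Derivation:
Step 1 (down 1): focus=M path=1 depth=1 children=['A', 'Q'] left=['L'] right=[] parent=G
Step 2 (left): focus=L path=0 depth=1 children=['E', 'D'] left=[] right=['M'] parent=G
Step 3 (up): focus=G path=root depth=0 children=['L', 'M'] (at root)
Step 4 (down 0): focus=L path=0 depth=1 children=['E', 'D'] left=[] right=['M'] parent=G
Step 5 (down 1): focus=D path=0/1 depth=2 children=[] left=['E'] right=[] parent=L
Step 6 (left): focus=E path=0/0 depth=2 children=['Y'] left=[] right=['D'] parent=L
Step 7 (down 0): focus=Y path=0/0/0 depth=3 children=[] left=[] right=[] parent=E
Step 8 (set B): focus=B path=0/0/0 depth=3 children=[] left=[] right=[] parent=E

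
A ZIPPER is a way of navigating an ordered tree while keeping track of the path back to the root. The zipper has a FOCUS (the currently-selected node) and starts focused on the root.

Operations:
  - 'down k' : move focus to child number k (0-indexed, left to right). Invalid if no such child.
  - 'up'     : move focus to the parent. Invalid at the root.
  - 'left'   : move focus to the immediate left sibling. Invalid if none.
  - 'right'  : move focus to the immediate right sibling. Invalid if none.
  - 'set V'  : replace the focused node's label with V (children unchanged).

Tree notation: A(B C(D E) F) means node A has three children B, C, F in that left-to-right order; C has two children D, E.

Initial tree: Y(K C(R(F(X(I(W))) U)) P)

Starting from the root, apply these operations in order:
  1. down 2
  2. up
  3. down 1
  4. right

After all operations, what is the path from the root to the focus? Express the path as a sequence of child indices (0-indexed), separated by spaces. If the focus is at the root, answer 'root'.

Step 1 (down 2): focus=P path=2 depth=1 children=[] left=['K', 'C'] right=[] parent=Y
Step 2 (up): focus=Y path=root depth=0 children=['K', 'C', 'P'] (at root)
Step 3 (down 1): focus=C path=1 depth=1 children=['R'] left=['K'] right=['P'] parent=Y
Step 4 (right): focus=P path=2 depth=1 children=[] left=['K', 'C'] right=[] parent=Y

Answer: 2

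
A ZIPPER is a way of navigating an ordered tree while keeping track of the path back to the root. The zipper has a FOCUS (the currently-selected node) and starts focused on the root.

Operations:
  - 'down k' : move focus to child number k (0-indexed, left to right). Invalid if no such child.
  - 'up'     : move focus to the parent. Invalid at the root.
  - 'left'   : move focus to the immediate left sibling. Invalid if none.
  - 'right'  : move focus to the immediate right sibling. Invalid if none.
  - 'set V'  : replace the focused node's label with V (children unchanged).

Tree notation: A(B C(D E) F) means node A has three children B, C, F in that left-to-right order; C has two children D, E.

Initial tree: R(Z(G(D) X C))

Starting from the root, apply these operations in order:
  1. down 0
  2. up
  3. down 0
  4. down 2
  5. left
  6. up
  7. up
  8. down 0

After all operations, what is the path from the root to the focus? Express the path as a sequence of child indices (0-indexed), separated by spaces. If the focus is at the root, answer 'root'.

Answer: 0

Derivation:
Step 1 (down 0): focus=Z path=0 depth=1 children=['G', 'X', 'C'] left=[] right=[] parent=R
Step 2 (up): focus=R path=root depth=0 children=['Z'] (at root)
Step 3 (down 0): focus=Z path=0 depth=1 children=['G', 'X', 'C'] left=[] right=[] parent=R
Step 4 (down 2): focus=C path=0/2 depth=2 children=[] left=['G', 'X'] right=[] parent=Z
Step 5 (left): focus=X path=0/1 depth=2 children=[] left=['G'] right=['C'] parent=Z
Step 6 (up): focus=Z path=0 depth=1 children=['G', 'X', 'C'] left=[] right=[] parent=R
Step 7 (up): focus=R path=root depth=0 children=['Z'] (at root)
Step 8 (down 0): focus=Z path=0 depth=1 children=['G', 'X', 'C'] left=[] right=[] parent=R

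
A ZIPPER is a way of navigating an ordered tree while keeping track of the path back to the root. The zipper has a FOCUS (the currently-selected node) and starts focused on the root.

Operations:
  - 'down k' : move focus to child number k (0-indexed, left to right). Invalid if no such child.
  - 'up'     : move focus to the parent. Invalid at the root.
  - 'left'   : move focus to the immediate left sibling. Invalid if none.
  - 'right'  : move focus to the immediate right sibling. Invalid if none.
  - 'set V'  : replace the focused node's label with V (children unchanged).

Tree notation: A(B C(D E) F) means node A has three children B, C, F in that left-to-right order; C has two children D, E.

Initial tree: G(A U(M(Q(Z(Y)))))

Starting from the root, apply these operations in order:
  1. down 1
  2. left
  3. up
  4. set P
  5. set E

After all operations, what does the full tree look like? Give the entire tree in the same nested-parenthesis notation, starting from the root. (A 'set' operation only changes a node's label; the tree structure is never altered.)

Step 1 (down 1): focus=U path=1 depth=1 children=['M'] left=['A'] right=[] parent=G
Step 2 (left): focus=A path=0 depth=1 children=[] left=[] right=['U'] parent=G
Step 3 (up): focus=G path=root depth=0 children=['A', 'U'] (at root)
Step 4 (set P): focus=P path=root depth=0 children=['A', 'U'] (at root)
Step 5 (set E): focus=E path=root depth=0 children=['A', 'U'] (at root)

Answer: E(A U(M(Q(Z(Y)))))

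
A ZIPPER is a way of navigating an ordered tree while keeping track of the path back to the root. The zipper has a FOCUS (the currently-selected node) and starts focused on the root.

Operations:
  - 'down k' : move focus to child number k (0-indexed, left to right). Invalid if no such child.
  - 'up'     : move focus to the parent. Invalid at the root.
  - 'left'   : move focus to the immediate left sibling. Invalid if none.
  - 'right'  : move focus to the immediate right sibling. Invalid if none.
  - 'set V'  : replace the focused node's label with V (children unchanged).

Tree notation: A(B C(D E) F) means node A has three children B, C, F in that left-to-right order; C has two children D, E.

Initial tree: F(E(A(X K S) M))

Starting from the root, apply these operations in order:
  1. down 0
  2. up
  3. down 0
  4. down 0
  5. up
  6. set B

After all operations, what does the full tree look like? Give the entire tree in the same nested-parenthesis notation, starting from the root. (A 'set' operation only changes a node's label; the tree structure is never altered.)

Answer: F(B(A(X K S) M))

Derivation:
Step 1 (down 0): focus=E path=0 depth=1 children=['A', 'M'] left=[] right=[] parent=F
Step 2 (up): focus=F path=root depth=0 children=['E'] (at root)
Step 3 (down 0): focus=E path=0 depth=1 children=['A', 'M'] left=[] right=[] parent=F
Step 4 (down 0): focus=A path=0/0 depth=2 children=['X', 'K', 'S'] left=[] right=['M'] parent=E
Step 5 (up): focus=E path=0 depth=1 children=['A', 'M'] left=[] right=[] parent=F
Step 6 (set B): focus=B path=0 depth=1 children=['A', 'M'] left=[] right=[] parent=F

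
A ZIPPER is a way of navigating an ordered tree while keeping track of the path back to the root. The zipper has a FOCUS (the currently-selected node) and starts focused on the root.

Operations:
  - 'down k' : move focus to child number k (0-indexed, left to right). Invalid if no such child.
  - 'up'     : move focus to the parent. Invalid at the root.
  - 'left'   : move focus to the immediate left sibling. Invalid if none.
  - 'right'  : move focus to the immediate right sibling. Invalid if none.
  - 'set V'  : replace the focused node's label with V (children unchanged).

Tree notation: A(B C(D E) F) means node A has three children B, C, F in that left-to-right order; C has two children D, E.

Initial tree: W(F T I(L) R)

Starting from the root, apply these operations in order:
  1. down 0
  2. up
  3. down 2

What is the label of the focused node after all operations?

Step 1 (down 0): focus=F path=0 depth=1 children=[] left=[] right=['T', 'I', 'R'] parent=W
Step 2 (up): focus=W path=root depth=0 children=['F', 'T', 'I', 'R'] (at root)
Step 3 (down 2): focus=I path=2 depth=1 children=['L'] left=['F', 'T'] right=['R'] parent=W

Answer: I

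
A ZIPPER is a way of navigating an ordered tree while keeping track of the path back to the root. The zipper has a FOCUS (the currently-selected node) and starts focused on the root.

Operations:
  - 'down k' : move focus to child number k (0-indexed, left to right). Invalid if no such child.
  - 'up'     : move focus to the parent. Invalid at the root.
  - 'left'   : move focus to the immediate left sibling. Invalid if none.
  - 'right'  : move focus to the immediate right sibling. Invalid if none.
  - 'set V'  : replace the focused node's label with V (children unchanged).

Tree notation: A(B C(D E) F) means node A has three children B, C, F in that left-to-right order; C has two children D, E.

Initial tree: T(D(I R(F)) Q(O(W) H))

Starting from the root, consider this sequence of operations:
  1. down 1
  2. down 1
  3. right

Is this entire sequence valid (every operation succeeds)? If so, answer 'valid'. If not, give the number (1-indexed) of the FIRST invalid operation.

Answer: 3

Derivation:
Step 1 (down 1): focus=Q path=1 depth=1 children=['O', 'H'] left=['D'] right=[] parent=T
Step 2 (down 1): focus=H path=1/1 depth=2 children=[] left=['O'] right=[] parent=Q
Step 3 (right): INVALID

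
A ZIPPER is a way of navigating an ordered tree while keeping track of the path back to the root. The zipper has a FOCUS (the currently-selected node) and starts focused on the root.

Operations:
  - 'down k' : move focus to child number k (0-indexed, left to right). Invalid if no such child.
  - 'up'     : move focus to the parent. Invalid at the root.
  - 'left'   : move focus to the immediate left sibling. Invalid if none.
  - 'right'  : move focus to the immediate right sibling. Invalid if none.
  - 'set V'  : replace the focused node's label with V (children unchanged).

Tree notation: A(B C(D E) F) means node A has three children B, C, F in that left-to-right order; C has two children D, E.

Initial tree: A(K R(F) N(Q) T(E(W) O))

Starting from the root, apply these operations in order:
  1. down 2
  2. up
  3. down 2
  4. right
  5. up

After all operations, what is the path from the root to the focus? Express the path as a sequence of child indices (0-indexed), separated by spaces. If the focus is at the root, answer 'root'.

Answer: root

Derivation:
Step 1 (down 2): focus=N path=2 depth=1 children=['Q'] left=['K', 'R'] right=['T'] parent=A
Step 2 (up): focus=A path=root depth=0 children=['K', 'R', 'N', 'T'] (at root)
Step 3 (down 2): focus=N path=2 depth=1 children=['Q'] left=['K', 'R'] right=['T'] parent=A
Step 4 (right): focus=T path=3 depth=1 children=['E', 'O'] left=['K', 'R', 'N'] right=[] parent=A
Step 5 (up): focus=A path=root depth=0 children=['K', 'R', 'N', 'T'] (at root)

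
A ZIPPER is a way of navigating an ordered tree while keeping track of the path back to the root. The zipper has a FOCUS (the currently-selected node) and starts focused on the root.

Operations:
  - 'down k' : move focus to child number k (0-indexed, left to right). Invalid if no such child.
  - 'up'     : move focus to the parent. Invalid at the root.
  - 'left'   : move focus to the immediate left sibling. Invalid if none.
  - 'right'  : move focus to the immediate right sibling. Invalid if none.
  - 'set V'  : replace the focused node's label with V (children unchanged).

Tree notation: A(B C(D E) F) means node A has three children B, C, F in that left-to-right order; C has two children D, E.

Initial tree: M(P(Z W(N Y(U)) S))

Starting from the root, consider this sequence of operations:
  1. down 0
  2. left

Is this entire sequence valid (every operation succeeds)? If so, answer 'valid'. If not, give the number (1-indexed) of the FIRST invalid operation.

Answer: 2

Derivation:
Step 1 (down 0): focus=P path=0 depth=1 children=['Z', 'W', 'S'] left=[] right=[] parent=M
Step 2 (left): INVALID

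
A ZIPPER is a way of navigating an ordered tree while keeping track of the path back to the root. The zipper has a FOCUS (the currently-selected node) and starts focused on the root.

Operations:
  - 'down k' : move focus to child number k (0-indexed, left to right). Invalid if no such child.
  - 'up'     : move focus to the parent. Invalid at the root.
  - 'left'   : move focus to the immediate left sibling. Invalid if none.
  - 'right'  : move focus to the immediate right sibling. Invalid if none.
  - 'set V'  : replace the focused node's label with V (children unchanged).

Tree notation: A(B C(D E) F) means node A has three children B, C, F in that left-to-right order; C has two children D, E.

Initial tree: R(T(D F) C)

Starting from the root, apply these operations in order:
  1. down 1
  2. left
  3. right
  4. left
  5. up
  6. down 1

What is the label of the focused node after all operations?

Answer: C

Derivation:
Step 1 (down 1): focus=C path=1 depth=1 children=[] left=['T'] right=[] parent=R
Step 2 (left): focus=T path=0 depth=1 children=['D', 'F'] left=[] right=['C'] parent=R
Step 3 (right): focus=C path=1 depth=1 children=[] left=['T'] right=[] parent=R
Step 4 (left): focus=T path=0 depth=1 children=['D', 'F'] left=[] right=['C'] parent=R
Step 5 (up): focus=R path=root depth=0 children=['T', 'C'] (at root)
Step 6 (down 1): focus=C path=1 depth=1 children=[] left=['T'] right=[] parent=R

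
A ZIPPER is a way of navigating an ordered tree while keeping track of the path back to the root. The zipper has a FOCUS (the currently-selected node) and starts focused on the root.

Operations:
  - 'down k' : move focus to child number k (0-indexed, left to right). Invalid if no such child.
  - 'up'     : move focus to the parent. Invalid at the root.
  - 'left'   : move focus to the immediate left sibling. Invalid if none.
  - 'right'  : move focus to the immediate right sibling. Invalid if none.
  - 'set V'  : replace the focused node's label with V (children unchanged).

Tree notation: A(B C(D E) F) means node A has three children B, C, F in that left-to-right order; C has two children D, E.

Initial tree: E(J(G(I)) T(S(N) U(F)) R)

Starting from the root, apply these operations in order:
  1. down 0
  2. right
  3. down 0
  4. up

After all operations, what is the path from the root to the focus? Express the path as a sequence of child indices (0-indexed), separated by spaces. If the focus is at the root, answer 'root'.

Step 1 (down 0): focus=J path=0 depth=1 children=['G'] left=[] right=['T', 'R'] parent=E
Step 2 (right): focus=T path=1 depth=1 children=['S', 'U'] left=['J'] right=['R'] parent=E
Step 3 (down 0): focus=S path=1/0 depth=2 children=['N'] left=[] right=['U'] parent=T
Step 4 (up): focus=T path=1 depth=1 children=['S', 'U'] left=['J'] right=['R'] parent=E

Answer: 1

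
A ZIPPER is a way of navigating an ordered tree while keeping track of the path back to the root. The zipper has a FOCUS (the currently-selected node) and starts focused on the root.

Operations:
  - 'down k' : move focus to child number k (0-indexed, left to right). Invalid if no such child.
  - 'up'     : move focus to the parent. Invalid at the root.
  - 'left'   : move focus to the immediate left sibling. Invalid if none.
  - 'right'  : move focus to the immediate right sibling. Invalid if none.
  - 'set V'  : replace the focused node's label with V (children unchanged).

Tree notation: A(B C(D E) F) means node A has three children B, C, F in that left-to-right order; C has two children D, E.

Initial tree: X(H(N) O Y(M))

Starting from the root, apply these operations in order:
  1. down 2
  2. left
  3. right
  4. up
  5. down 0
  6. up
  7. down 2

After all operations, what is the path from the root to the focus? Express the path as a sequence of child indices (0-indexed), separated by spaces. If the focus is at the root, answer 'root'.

Answer: 2

Derivation:
Step 1 (down 2): focus=Y path=2 depth=1 children=['M'] left=['H', 'O'] right=[] parent=X
Step 2 (left): focus=O path=1 depth=1 children=[] left=['H'] right=['Y'] parent=X
Step 3 (right): focus=Y path=2 depth=1 children=['M'] left=['H', 'O'] right=[] parent=X
Step 4 (up): focus=X path=root depth=0 children=['H', 'O', 'Y'] (at root)
Step 5 (down 0): focus=H path=0 depth=1 children=['N'] left=[] right=['O', 'Y'] parent=X
Step 6 (up): focus=X path=root depth=0 children=['H', 'O', 'Y'] (at root)
Step 7 (down 2): focus=Y path=2 depth=1 children=['M'] left=['H', 'O'] right=[] parent=X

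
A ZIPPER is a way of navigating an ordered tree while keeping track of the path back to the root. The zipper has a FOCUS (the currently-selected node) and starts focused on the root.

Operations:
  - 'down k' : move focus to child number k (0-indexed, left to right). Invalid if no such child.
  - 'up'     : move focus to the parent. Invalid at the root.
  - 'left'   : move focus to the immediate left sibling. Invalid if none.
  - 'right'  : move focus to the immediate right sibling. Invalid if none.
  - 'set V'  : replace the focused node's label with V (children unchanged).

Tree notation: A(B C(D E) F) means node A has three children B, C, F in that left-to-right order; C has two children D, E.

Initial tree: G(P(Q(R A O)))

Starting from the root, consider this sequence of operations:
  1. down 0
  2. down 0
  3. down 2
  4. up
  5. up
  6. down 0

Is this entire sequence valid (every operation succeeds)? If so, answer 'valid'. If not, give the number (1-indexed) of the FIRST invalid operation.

Answer: valid

Derivation:
Step 1 (down 0): focus=P path=0 depth=1 children=['Q'] left=[] right=[] parent=G
Step 2 (down 0): focus=Q path=0/0 depth=2 children=['R', 'A', 'O'] left=[] right=[] parent=P
Step 3 (down 2): focus=O path=0/0/2 depth=3 children=[] left=['R', 'A'] right=[] parent=Q
Step 4 (up): focus=Q path=0/0 depth=2 children=['R', 'A', 'O'] left=[] right=[] parent=P
Step 5 (up): focus=P path=0 depth=1 children=['Q'] left=[] right=[] parent=G
Step 6 (down 0): focus=Q path=0/0 depth=2 children=['R', 'A', 'O'] left=[] right=[] parent=P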